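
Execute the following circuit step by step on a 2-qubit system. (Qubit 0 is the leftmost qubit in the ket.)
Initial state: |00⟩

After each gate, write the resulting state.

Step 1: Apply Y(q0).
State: i|10⟩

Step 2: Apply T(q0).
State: (-1/√2 + (1/√2)i)|10⟩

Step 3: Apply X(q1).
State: (-1/√2 + (1/√2)i)|11⟩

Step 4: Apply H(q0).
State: (-1/2 + (1/2)i)|01⟩ + (1/2 - (1/2)i)|11⟩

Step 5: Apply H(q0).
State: (-1/√2 + (1/√2)i)|11⟩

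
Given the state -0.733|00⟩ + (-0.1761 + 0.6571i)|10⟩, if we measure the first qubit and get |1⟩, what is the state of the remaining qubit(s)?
(-0.2589 + 0.9659i)|0⟩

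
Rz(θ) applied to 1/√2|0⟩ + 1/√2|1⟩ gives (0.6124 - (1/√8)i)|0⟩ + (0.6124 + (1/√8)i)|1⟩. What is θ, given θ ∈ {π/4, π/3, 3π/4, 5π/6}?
π/3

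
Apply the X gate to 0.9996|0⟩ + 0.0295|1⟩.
0.0295|0⟩ + 0.9996|1⟩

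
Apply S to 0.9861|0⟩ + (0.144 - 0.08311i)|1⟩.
0.9861|0⟩ + (0.08311 + 0.144i)|1⟩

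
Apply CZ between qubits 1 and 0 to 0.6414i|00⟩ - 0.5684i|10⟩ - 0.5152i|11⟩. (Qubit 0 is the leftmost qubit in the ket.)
0.6414i|00⟩ - 0.5684i|10⟩ + 0.5152i|11⟩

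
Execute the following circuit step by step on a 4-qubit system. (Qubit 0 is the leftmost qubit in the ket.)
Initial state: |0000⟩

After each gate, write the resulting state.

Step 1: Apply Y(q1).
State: i|0100⟩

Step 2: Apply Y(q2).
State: -|0110⟩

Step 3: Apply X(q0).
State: -|1110⟩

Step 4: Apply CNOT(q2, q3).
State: -|1111⟩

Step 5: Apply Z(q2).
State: |1111⟩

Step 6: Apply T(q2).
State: (1/√2 + (1/√2)i)|1111⟩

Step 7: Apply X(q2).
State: (1/√2 + (1/√2)i)|1101⟩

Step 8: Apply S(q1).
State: (-1/√2 + (1/√2)i)|1101⟩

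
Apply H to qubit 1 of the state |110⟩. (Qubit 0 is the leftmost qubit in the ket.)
1/√2|100⟩ - 1/√2|110⟩

H on qubit 1 mixes each pair of kets that differ only in qubit 1: amplitudes (a, b) of (|…0…⟩, |…1…⟩) become ((a + b)/√2, (a − b)/√2). Kets absent from the input have amplitude 0.
(|100⟩, |110⟩): (a, b) = (0, 1) → (1/√2, -1/√2)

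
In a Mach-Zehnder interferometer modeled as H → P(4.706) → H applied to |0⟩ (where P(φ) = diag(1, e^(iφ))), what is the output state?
(0.4968 - 0.5i)|0⟩ + (0.5032 + 0.5i)|1⟩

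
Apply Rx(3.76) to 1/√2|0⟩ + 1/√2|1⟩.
(-0.2152 - 0.6736i)|0⟩ + (-0.2152 - 0.6736i)|1⟩

Rx(3.76) = [[cos(θ/2), −i·sin(θ/2)], [−i·sin(θ/2), cos(θ/2)]]; θ = 3.76, cos(θ/2) ≈ -0.3043, sin(θ/2) ≈ 0.952576.
With a = amp(|0⟩) = 1/√2 and b = amp(|1⟩) = 1/√2:
new amp(|0⟩) = (-0.3043)·a + (-0.952576i)·b = (-0.2152 - 0.6736i)
new amp(|1⟩) = (-0.952576i)·a + (-0.3043)·b = (-0.2152 - 0.6736i)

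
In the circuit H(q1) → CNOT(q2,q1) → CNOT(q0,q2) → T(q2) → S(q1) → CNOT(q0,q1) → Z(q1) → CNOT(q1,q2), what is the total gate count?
8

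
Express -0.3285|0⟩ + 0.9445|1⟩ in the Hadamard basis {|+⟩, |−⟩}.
0.4356|+⟩ - 0.9001|−⟩

With |ψ⟩ = α|0⟩ + β|1⟩, the Hadamard-basis coefficients are ⟨+|ψ⟩ = (α + β)/√2 and ⟨−|ψ⟩ = (α − β)/√2.
Here α = -0.3285, β = 0.9445: (α + β)/√2 = 0.4356, (α − β)/√2 = -0.9001.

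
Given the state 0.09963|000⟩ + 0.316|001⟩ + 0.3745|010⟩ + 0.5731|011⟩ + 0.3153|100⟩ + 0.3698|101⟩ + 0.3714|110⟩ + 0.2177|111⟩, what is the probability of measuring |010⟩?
0.1403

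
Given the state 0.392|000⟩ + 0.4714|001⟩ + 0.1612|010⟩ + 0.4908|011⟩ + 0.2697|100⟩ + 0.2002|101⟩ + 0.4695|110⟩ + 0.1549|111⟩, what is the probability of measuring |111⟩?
0.02399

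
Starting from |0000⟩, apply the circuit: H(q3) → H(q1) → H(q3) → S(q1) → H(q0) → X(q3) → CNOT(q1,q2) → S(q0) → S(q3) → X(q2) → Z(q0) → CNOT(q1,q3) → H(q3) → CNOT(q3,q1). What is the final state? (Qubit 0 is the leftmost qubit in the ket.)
-1/√8|0001⟩ + (1/√8)i|0010⟩ - 1/√8|0100⟩ - (1/√8)i|0111⟩ + (1/√8)i|1001⟩ + 1/√8|1010⟩ + (1/√8)i|1100⟩ - 1/√8|1111⟩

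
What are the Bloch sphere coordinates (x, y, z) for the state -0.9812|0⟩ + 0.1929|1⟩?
(-0.3785, 0, 0.9255)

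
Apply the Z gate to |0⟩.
|0⟩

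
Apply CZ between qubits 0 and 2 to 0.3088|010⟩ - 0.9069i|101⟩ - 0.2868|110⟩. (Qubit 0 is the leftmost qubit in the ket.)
0.3088|010⟩ + 0.9069i|101⟩ - 0.2868|110⟩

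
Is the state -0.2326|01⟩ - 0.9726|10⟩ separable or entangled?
Entangled

Writing the state as a|00⟩ + b|01⟩ + c|10⟩ + d|11⟩, it is a product state iff ad − bc = 0.
Here (a, b, c, d) = (0, -0.2326, -0.9726, 0): ad − bc = (0)(0) − (-0.2326)(-0.9726) = -0.2262 ≠ 0, so the state is entangled.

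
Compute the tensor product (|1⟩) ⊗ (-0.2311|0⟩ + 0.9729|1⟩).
-0.2311|10⟩ + 0.9729|11⟩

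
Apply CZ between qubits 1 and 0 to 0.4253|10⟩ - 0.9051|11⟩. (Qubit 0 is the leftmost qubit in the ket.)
0.4253|10⟩ + 0.9051|11⟩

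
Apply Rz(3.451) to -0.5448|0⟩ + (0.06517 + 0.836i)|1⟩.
(0.08395 + 0.5383i)|0⟩ + (-0.8361 - 0.06443i)|1⟩

Rz(3.451) = [[e^(−iθ/2), 0], [0, e^(iθ/2)]] with e^(±iθ/2) = cos(θ/2) ± i·sin(θ/2); θ = 3.451, cos(θ/2) ≈ -0.154087, sin(θ/2) ≈ 0.988057.
With a = amp(|0⟩) = -0.5448 and b = amp(|1⟩) = (0.06517 + 0.836i):
new amp(|0⟩) = (-0.154087 - 0.988057i)·a = (0.08395 + 0.5383i)
new amp(|1⟩) = (-0.154087 + 0.988057i)·b = (-0.8361 - 0.06443i)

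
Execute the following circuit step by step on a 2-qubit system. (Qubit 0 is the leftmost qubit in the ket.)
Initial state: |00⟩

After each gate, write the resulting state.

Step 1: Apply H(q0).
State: 1/√2|00⟩ + 1/√2|10⟩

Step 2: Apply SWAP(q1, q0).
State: 1/√2|00⟩ + 1/√2|01⟩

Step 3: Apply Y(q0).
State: (1/√2)i|10⟩ + (1/√2)i|11⟩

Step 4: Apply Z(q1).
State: (1/√2)i|10⟩ - (1/√2)i|11⟩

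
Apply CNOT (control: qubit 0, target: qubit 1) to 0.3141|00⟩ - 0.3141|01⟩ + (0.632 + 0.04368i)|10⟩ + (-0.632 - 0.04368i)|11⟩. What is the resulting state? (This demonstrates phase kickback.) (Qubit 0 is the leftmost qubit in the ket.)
0.3141|00⟩ - 0.3141|01⟩ + (-0.632 - 0.04368i)|10⟩ + (0.632 + 0.04368i)|11⟩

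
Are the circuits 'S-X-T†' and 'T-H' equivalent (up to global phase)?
No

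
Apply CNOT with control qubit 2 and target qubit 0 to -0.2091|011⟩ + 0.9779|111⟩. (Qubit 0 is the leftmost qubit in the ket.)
0.9779|011⟩ - 0.2091|111⟩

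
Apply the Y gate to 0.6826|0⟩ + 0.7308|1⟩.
-0.7308i|0⟩ + 0.6826i|1⟩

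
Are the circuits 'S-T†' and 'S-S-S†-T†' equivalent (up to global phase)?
Yes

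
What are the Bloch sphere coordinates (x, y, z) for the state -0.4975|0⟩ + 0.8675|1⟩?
(-0.8632, 0, -0.5051)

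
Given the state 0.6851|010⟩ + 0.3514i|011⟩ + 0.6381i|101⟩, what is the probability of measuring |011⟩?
0.1235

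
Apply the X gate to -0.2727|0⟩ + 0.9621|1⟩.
0.9621|0⟩ - 0.2727|1⟩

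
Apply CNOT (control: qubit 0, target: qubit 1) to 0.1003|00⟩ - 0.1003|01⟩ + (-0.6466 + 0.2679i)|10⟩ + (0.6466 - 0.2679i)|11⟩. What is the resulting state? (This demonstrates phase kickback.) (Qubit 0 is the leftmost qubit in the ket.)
0.1003|00⟩ - 0.1003|01⟩ + (0.6466 - 0.2679i)|10⟩ + (-0.6466 + 0.2679i)|11⟩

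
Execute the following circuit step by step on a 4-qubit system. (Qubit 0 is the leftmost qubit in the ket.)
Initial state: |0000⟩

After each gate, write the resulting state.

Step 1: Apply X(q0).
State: |1000⟩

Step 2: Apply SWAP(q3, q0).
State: |0001⟩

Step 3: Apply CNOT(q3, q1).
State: |0101⟩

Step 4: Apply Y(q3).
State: -i|0100⟩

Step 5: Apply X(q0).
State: -i|1100⟩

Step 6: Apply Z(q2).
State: -i|1100⟩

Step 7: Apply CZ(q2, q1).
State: -i|1100⟩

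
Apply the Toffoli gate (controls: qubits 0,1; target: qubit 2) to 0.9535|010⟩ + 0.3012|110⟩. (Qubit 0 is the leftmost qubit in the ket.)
0.9535|010⟩ + 0.3012|111⟩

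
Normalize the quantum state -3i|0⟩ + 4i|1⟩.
-0.6i|0⟩ + 0.8i|1⟩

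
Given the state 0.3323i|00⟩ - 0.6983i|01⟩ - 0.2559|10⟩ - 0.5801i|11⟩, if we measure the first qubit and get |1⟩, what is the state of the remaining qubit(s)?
-0.4036|0⟩ - 0.9149i|1⟩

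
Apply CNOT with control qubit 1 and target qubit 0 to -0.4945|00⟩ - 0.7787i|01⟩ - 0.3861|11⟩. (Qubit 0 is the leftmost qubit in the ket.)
-0.4945|00⟩ - 0.3861|01⟩ - 0.7787i|11⟩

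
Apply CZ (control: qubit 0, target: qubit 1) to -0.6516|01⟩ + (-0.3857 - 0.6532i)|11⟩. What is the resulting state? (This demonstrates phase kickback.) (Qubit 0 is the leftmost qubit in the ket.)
-0.6516|01⟩ + (0.3857 + 0.6532i)|11⟩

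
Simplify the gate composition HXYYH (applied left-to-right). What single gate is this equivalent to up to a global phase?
Z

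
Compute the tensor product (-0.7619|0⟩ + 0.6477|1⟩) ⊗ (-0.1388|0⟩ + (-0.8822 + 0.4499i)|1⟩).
0.1058|00⟩ + (0.6721 - 0.3428i)|01⟩ - 0.0899|10⟩ + (-0.5714 + 0.2914i)|11⟩

amp(|b₁b₂…⟩) = product of the factor amplitudes for bits b₁, b₂, …; only kets whose every factor amplitude is nonzero survive.
|00⟩: (-0.7619)(-0.1388) = 0.1058
|01⟩: (-0.7619)(-0.8822 + 0.4499i) = (0.6721 - 0.3428i)
|10⟩: (0.6477)(-0.1388) = -0.0899
|11⟩: (0.6477)(-0.8822 + 0.4499i) = (-0.5714 + 0.2914i)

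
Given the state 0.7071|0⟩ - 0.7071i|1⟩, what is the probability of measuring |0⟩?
0.5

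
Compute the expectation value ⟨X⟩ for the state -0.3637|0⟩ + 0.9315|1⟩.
-0.6776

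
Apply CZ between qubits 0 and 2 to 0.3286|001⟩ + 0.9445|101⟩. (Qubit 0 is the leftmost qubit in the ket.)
0.3286|001⟩ - 0.9445|101⟩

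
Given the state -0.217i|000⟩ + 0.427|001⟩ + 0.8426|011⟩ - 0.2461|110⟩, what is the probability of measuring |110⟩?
0.06057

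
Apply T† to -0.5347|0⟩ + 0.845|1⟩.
-0.5347|0⟩ + (0.5975 - 0.5975i)|1⟩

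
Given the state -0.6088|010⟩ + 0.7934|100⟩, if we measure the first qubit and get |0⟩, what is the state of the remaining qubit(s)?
-|10⟩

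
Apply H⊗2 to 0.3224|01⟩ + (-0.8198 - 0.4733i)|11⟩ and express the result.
(-0.2487 - 0.2367i)|00⟩ + (0.2487 + 0.2367i)|01⟩ + (0.5711 + 0.2367i)|10⟩ + (-0.5711 - 0.2367i)|11⟩

H⊗2 gives amp(|y⟩) = (1/2) Σ_x (−1)^(x·y) amp(|x⟩), where x·y is the number of positions in which both x and y have a 1.
|00⟩: (0.3224 + (-0.8198 - 0.4733i))/2 = (-0.2487 - 0.2367i)
|01⟩: (-0.3224 - (-0.8198 - 0.4733i))/2 = (0.2487 + 0.2367i)
|10⟩: (0.3224 - (-0.8198 - 0.4733i))/2 = (0.5711 + 0.2367i)
|11⟩: (-0.3224 + (-0.8198 - 0.4733i))/2 = (-0.5711 - 0.2367i)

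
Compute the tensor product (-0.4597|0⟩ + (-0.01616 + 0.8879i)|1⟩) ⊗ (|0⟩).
-0.4597|00⟩ + (-0.01616 + 0.8879i)|10⟩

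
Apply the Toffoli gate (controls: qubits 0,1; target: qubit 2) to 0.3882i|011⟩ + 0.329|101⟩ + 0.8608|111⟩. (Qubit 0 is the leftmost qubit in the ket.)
0.3882i|011⟩ + 0.329|101⟩ + 0.8608|110⟩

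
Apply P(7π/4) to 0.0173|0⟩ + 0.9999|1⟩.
0.0173|0⟩ + (0.707 - 0.707i)|1⟩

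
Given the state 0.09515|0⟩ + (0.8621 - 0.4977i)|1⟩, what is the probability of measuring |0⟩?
0.009054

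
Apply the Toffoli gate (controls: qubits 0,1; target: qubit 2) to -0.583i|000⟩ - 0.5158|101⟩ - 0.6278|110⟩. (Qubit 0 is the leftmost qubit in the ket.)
-0.583i|000⟩ - 0.5158|101⟩ - 0.6278|111⟩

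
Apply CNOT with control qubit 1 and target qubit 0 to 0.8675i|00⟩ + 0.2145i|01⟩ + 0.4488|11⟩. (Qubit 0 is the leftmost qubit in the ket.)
0.8675i|00⟩ + 0.4488|01⟩ + 0.2145i|11⟩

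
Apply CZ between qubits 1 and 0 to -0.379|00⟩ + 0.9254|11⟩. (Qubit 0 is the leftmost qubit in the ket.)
-0.379|00⟩ - 0.9254|11⟩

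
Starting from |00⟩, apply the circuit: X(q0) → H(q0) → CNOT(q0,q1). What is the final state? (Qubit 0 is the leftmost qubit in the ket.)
1/√2|00⟩ - 1/√2|11⟩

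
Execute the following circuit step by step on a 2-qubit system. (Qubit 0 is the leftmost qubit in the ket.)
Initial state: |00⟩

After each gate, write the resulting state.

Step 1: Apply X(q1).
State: |01⟩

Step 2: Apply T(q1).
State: (1/√2 + (1/√2)i)|01⟩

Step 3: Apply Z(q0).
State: (1/√2 + (1/√2)i)|01⟩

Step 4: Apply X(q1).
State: (1/√2 + (1/√2)i)|00⟩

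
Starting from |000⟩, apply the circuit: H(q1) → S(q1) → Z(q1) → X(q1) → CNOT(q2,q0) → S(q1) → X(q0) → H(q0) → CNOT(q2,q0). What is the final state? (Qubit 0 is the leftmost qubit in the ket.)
-(1/2)i|000⟩ + (1/2)i|010⟩ + (1/2)i|100⟩ - (1/2)i|110⟩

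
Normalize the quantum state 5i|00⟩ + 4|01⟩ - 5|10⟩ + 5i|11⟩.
0.5241i|00⟩ + 0.4193|01⟩ - 0.5241|10⟩ + 0.5241i|11⟩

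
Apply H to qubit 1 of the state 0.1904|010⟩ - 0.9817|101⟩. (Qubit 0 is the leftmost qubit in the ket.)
0.1346|000⟩ - 0.1346|010⟩ - 0.6942|101⟩ - 0.6942|111⟩

H on qubit 1 mixes each pair of kets that differ only in qubit 1: amplitudes (a, b) of (|…0…⟩, |…1…⟩) become ((a + b)/√2, (a − b)/√2). Kets absent from the input have amplitude 0.
(|000⟩, |010⟩): (a, b) = (0, 0.1904) → (0.1346, -0.1346)
(|101⟩, |111⟩): (a, b) = (-0.9817, 0) → (-0.6942, -0.6942)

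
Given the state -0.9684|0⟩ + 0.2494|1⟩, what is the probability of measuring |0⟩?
0.9378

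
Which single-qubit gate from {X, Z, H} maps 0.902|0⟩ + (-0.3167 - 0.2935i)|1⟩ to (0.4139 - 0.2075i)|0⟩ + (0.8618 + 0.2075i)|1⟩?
H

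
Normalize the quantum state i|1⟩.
i|1⟩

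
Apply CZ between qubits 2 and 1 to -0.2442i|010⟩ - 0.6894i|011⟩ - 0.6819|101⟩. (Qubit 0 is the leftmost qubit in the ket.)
-0.2442i|010⟩ + 0.6894i|011⟩ - 0.6819|101⟩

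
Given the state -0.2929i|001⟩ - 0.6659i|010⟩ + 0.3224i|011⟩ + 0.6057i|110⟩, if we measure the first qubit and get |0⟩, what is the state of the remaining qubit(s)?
-0.3681i|01⟩ - 0.8369i|10⟩ + 0.4052i|11⟩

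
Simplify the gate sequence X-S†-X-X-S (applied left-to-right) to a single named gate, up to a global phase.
X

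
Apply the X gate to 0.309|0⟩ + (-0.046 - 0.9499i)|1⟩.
(-0.046 - 0.9499i)|0⟩ + 0.309|1⟩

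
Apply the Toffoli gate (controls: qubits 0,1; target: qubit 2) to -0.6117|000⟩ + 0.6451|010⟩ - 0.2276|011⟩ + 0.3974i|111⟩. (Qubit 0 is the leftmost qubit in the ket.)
-0.6117|000⟩ + 0.6451|010⟩ - 0.2276|011⟩ + 0.3974i|110⟩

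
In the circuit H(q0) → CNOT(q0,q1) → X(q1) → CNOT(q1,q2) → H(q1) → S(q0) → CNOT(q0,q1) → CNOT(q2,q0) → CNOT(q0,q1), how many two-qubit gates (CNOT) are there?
5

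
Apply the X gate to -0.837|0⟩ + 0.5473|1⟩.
0.5473|0⟩ - 0.837|1⟩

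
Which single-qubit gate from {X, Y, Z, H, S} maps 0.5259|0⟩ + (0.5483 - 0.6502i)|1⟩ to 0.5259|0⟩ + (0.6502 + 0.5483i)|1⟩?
S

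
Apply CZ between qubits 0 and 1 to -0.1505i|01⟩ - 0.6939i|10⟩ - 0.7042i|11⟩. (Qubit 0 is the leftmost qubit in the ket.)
-0.1505i|01⟩ - 0.6939i|10⟩ + 0.7042i|11⟩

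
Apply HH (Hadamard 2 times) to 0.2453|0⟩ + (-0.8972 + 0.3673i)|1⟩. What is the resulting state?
0.2453|0⟩ + (-0.8972 + 0.3673i)|1⟩

H² = I, so an even number of Hadamards cancels: H^2 = I and the state is unchanged.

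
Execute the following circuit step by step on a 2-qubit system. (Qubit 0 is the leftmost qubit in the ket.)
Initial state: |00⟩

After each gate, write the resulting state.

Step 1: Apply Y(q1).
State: i|01⟩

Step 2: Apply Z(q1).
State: -i|01⟩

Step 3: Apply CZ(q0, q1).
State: -i|01⟩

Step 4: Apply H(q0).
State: -(1/√2)i|01⟩ - (1/√2)i|11⟩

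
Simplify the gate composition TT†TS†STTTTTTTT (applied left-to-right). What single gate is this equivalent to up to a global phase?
T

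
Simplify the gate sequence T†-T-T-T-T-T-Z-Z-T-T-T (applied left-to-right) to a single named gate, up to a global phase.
T†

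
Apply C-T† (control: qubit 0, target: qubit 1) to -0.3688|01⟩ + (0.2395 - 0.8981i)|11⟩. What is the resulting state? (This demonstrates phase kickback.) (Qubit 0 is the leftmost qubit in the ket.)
-0.3688|01⟩ + (-0.4657 - 0.8044i)|11⟩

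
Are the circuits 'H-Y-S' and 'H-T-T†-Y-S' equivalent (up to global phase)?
Yes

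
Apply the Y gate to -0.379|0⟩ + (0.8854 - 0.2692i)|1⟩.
(-0.2692 - 0.8854i)|0⟩ - 0.379i|1⟩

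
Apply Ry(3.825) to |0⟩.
-0.3351|0⟩ + 0.9422|1⟩

Ry(3.825) = [[cos(θ/2), −sin(θ/2)], [sin(θ/2), cos(θ/2)]]; θ = 3.825, cos(θ/2) ≈ -0.335093, sin(θ/2) ≈ 0.942185.
With a = amp(|0⟩) = 1 and b = amp(|1⟩) = 0:
new amp(|0⟩) = (-0.335093)·a + (-0.942185)·b = -0.3351
new amp(|1⟩) = (0.942185)·a + (-0.335093)·b = 0.9422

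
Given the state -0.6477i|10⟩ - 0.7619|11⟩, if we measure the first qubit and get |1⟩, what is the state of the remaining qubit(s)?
-0.6477i|0⟩ - 0.7619|1⟩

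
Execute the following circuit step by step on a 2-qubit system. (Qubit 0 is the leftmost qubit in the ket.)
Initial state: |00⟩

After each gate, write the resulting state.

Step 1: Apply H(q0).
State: 1/√2|00⟩ + 1/√2|10⟩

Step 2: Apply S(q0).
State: 1/√2|00⟩ + (1/√2)i|10⟩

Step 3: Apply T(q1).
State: 1/√2|00⟩ + (1/√2)i|10⟩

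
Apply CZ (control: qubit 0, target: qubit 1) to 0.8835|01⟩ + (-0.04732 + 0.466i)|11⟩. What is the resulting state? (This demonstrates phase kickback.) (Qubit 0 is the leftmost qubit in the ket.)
0.8835|01⟩ + (0.04732 - 0.466i)|11⟩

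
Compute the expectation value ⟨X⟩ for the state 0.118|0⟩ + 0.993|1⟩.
0.2343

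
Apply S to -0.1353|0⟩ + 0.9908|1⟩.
-0.1353|0⟩ + 0.9908i|1⟩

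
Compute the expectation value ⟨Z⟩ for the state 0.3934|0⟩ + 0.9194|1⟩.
-0.6905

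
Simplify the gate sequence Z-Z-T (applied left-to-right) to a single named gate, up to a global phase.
T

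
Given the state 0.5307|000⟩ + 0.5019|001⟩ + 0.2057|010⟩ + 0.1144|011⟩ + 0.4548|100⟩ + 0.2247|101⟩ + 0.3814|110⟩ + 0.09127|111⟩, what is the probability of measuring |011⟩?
0.01309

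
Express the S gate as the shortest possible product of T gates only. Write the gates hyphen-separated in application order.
T-T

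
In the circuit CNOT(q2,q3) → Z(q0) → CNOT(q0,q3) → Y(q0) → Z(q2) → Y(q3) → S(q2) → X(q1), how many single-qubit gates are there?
6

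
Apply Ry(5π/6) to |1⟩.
-0.9659|0⟩ + 0.2588|1⟩

Ry(5π/6) = [[cos(θ/2), −sin(θ/2)], [sin(θ/2), cos(θ/2)]]; θ = 5π/6, cos(θ/2) ≈ 0.258819, sin(θ/2) ≈ 0.965926.
With a = amp(|0⟩) = 0 and b = amp(|1⟩) = 1:
new amp(|0⟩) = (0.258819)·a + (-0.965926)·b = -0.9659
new amp(|1⟩) = (0.965926)·a + (0.258819)·b = 0.2588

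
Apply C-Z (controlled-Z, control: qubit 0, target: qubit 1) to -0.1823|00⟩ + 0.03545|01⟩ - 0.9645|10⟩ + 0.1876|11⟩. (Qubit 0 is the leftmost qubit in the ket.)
-0.1823|00⟩ + 0.03545|01⟩ - 0.9645|10⟩ - 0.1876|11⟩

C-Z leaves the control-|0⟩ kets |00⟩, |01⟩ unchanged and applies Z to qubit 1 on the control-|1⟩ pair (|10⟩, |11⟩).
Z = [[1, 0], [0, -1]].
With a = amp(|10⟩) = -0.9645 and b = amp(|11⟩) = 0.1876:
new amp(|10⟩) = (1)·a = -0.9645
new amp(|11⟩) = (-1)·b = -0.1876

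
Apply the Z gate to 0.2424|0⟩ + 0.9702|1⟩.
0.2424|0⟩ - 0.9702|1⟩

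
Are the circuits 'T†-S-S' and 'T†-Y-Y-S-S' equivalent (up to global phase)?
Yes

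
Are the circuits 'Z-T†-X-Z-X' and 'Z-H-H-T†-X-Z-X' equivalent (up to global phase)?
Yes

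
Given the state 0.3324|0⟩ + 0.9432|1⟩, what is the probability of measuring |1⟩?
0.8896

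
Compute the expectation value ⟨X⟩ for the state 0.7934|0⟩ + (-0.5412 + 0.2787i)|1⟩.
-0.8588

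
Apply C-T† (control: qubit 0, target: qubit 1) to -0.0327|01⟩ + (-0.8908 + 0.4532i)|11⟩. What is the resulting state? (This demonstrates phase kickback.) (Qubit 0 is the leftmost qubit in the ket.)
-0.0327|01⟩ + (-0.3094 + 0.9504i)|11⟩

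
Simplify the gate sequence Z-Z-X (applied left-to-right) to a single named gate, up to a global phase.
X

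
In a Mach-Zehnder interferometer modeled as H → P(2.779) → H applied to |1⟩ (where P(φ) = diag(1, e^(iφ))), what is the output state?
(0.9675 - 0.1773i)|0⟩ + (0.03251 + 0.1773i)|1⟩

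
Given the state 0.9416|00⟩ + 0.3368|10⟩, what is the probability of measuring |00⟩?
0.8866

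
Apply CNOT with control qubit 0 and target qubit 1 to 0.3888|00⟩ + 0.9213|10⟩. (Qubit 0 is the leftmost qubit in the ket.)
0.3888|00⟩ + 0.9213|11⟩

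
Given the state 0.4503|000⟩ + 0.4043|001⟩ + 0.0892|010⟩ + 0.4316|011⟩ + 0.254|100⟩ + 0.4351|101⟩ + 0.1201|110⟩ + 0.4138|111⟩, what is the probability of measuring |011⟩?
0.1863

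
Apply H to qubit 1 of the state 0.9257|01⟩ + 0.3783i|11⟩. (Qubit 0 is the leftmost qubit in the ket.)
0.6546|00⟩ - 0.6546|01⟩ + 0.2675i|10⟩ - 0.2675i|11⟩

H on qubit 1 mixes each pair of kets that differ only in qubit 1: amplitudes (a, b) of (|…0…⟩, |…1…⟩) become ((a + b)/√2, (a − b)/√2). Kets absent from the input have amplitude 0.
(|00⟩, |01⟩): (a, b) = (0, 0.9257) → (0.6546, -0.6546)
(|10⟩, |11⟩): (a, b) = (0, 0.3783i) → (0.2675i, -0.2675i)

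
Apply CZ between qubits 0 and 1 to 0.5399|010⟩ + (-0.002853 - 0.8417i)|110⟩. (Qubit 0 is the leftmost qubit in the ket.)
0.5399|010⟩ + (0.002853 + 0.8417i)|110⟩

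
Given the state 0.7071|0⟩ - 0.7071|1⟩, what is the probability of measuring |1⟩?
0.5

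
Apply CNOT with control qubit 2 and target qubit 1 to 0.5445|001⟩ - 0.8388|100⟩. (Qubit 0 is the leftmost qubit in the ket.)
0.5445|011⟩ - 0.8388|100⟩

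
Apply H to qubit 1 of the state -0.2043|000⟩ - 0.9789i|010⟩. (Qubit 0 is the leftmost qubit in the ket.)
(-0.1445 - 0.6922i)|000⟩ + (-0.1445 + 0.6922i)|010⟩

H on qubit 1 mixes each pair of kets that differ only in qubit 1: amplitudes (a, b) of (|…0…⟩, |…1…⟩) become ((a + b)/√2, (a − b)/√2). Kets absent from the input have amplitude 0.
(|000⟩, |010⟩): (a, b) = (-0.2043, -0.9789i) → ((-0.1445 - 0.6922i), (-0.1445 + 0.6922i))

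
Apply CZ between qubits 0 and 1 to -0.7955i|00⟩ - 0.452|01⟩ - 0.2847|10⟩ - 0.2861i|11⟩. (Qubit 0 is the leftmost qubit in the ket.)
-0.7955i|00⟩ - 0.452|01⟩ - 0.2847|10⟩ + 0.2861i|11⟩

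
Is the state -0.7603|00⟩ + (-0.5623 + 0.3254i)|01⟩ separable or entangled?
Separable

Writing the state as a|00⟩ + b|01⟩ + c|10⟩ + d|11⟩, it is a product state iff ad − bc = 0.
Here (a, b, c, d) = (-0.7603, (-0.5623 + 0.3254i), 0, 0): ad − bc = (-0.7603)(0) − (-0.5623 + 0.3254i)(0) = 0, so the state is separable.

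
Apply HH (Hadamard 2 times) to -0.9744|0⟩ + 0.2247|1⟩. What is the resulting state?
-0.9744|0⟩ + 0.2247|1⟩

H² = I, so an even number of Hadamards cancels: H^2 = I and the state is unchanged.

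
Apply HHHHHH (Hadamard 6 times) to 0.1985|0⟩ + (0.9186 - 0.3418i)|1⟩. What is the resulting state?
0.1985|0⟩ + (0.9186 - 0.3418i)|1⟩

H² = I, so an even number of Hadamards cancels: H^6 = I and the state is unchanged.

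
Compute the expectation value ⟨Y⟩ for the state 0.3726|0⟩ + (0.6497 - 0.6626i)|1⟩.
-0.4938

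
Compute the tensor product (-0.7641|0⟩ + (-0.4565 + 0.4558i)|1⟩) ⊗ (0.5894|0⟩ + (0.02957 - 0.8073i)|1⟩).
-0.4504|00⟩ + (-0.02259 + 0.6169i)|01⟩ + (-0.2691 + 0.2686i)|10⟩ + (0.3545 + 0.382i)|11⟩

amp(|b₁b₂…⟩) = product of the factor amplitudes for bits b₁, b₂, …; only kets whose every factor amplitude is nonzero survive.
|00⟩: (-0.7641)(0.5894) = -0.4504
|01⟩: (-0.7641)(0.02957 - 0.8073i) = (-0.02259 + 0.6169i)
|10⟩: (-0.4565 + 0.4558i)(0.5894) = (-0.2691 + 0.2686i)
|11⟩: (-0.4565 + 0.4558i)(0.02957 - 0.8073i) = (0.3545 + 0.382i)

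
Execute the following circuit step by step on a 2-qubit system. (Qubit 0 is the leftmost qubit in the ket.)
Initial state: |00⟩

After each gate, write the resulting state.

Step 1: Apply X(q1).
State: |01⟩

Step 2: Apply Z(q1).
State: -|01⟩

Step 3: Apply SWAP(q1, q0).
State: -|10⟩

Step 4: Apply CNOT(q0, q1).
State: -|11⟩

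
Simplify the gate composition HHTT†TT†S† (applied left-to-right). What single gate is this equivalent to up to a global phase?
S†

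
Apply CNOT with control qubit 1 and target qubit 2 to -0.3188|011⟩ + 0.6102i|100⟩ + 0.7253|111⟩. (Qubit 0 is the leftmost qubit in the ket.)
-0.3188|010⟩ + 0.6102i|100⟩ + 0.7253|110⟩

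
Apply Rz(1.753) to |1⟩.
(0.6398 + 0.7685i)|1⟩

Rz(1.753) = [[e^(−iθ/2), 0], [0, e^(iθ/2)]] with e^(±iθ/2) = cos(θ/2) ± i·sin(θ/2); θ = 1.753, cos(θ/2) ≈ 0.639845, sin(θ/2) ≈ 0.768504.
With a = amp(|0⟩) = 0 and b = amp(|1⟩) = 1:
new amp(|0⟩) = (0.639845 - 0.768504i)·a = 0
new amp(|1⟩) = (0.639845 + 0.768504i)·b = (0.6398 + 0.7685i)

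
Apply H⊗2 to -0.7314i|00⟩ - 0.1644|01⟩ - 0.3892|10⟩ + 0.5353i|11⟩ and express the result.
(-0.2768 - 0.09805i)|00⟩ + (-0.1124 - 0.6334i)|01⟩ + (0.1124 - 0.6334i)|10⟩ + (0.2768 - 0.09805i)|11⟩

H⊗2 gives amp(|y⟩) = (1/2) Σ_x (−1)^(x·y) amp(|x⟩), where x·y is the number of positions in which both x and y have a 1.
|00⟩: (-0.7314i - 0.1644 - 0.3892 + 0.5353i)/2 = (-0.2768 - 0.09805i)
|01⟩: (-0.7314i + 0.1644 - 0.3892 - 0.5353i)/2 = (-0.1124 - 0.6334i)
|10⟩: (-0.7314i - 0.1644 + 0.3892 - 0.5353i)/2 = (0.1124 - 0.6334i)
|11⟩: (-0.7314i + 0.1644 + 0.3892 + 0.5353i)/2 = (0.2768 - 0.09805i)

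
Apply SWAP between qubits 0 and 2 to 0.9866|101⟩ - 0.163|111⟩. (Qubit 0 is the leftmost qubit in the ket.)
0.9866|101⟩ - 0.163|111⟩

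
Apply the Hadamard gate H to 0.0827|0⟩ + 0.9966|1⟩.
0.7632|0⟩ - 0.6462|1⟩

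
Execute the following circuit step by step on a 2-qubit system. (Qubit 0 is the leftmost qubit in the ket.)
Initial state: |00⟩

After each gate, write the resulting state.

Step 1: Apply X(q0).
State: |10⟩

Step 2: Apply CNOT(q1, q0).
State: |10⟩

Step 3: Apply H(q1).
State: 1/√2|10⟩ + 1/√2|11⟩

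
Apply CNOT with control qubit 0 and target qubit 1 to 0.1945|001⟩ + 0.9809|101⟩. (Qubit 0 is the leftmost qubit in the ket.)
0.1945|001⟩ + 0.9809|111⟩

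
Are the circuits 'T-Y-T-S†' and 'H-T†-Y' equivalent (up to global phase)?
No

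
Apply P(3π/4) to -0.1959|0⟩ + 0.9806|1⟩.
-0.1959|0⟩ + (-0.6934 + 0.6934i)|1⟩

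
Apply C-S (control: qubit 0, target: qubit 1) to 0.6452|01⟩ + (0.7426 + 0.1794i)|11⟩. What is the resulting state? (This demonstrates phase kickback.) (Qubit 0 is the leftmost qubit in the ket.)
0.6452|01⟩ + (-0.1794 + 0.7426i)|11⟩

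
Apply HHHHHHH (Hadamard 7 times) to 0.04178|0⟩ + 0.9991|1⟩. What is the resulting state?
0.736|0⟩ - 0.6769|1⟩

H² = I, so H^7 = H: a single Hadamard. With (a, b) = (0.04178, 0.9991), H gives ((a + b)/√2, (a − b)/√2) = (0.736, -0.6769).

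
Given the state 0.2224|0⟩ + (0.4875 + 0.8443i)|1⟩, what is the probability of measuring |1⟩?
0.9505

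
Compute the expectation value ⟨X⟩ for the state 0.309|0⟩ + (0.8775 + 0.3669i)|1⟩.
0.5423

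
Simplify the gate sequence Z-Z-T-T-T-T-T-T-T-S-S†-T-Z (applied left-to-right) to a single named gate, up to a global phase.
Z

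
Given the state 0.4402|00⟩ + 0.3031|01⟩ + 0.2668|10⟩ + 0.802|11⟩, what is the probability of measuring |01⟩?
0.09187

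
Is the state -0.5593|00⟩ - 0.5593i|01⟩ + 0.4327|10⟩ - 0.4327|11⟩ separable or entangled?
Entangled

Writing the state as a|00⟩ + b|01⟩ + c|10⟩ + d|11⟩, it is a product state iff ad − bc = 0.
Here (a, b, c, d) = (-0.5593, -0.5593i, 0.4327, -0.4327): ad − bc = (-0.5593)(-0.4327) − (-0.5593i)(0.4327) = (0.242 + 0.242i) ≠ 0, so the state is entangled.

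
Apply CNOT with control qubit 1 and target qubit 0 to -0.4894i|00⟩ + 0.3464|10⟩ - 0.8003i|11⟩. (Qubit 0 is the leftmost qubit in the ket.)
-0.4894i|00⟩ - 0.8003i|01⟩ + 0.3464|10⟩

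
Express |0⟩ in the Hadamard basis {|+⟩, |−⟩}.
1/√2|+⟩ + 1/√2|−⟩

With |ψ⟩ = α|0⟩ + β|1⟩, the Hadamard-basis coefficients are ⟨+|ψ⟩ = (α + β)/√2 and ⟨−|ψ⟩ = (α − β)/√2.
Here α = 1, β = 0: (α + β)/√2 = 1/√2, (α − β)/√2 = 1/√2.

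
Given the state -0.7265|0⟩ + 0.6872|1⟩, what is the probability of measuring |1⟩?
0.4722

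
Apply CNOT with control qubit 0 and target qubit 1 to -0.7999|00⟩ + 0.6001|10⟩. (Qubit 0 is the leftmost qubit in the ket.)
-0.7999|00⟩ + 0.6001|11⟩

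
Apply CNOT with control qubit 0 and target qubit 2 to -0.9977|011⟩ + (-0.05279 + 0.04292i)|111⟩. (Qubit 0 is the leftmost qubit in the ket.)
-0.9977|011⟩ + (-0.05279 + 0.04292i)|110⟩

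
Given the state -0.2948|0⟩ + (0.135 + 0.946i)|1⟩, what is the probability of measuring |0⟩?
0.08691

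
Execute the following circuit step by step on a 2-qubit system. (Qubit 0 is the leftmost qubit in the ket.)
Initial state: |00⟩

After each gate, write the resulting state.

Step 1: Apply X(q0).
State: |10⟩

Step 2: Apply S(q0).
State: i|10⟩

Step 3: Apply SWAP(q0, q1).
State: i|01⟩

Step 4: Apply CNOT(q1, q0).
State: i|11⟩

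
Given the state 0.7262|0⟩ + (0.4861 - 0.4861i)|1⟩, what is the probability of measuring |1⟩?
0.4726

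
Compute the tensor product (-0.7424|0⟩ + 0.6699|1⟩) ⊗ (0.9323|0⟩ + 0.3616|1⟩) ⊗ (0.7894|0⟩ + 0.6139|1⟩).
-0.5464|000⟩ - 0.4249|001⟩ - 0.2119|010⟩ - 0.1648|011⟩ + 0.493|100⟩ + 0.3834|101⟩ + 0.1912|110⟩ + 0.1487|111⟩

amp(|b₁b₂…⟩) = product of the factor amplitudes for bits b₁, b₂, …; only kets whose every factor amplitude is nonzero survive.
|000⟩: (-0.7424)(0.9323)(0.7894) = -0.5464
|001⟩: (-0.7424)(0.9323)(0.6139) = -0.4249
|010⟩: (-0.7424)(0.3616)(0.7894) = -0.2119
|011⟩: (-0.7424)(0.3616)(0.6139) = -0.1648
|100⟩: (0.6699)(0.9323)(0.7894) = 0.493
|101⟩: (0.6699)(0.9323)(0.6139) = 0.3834
|110⟩: (0.6699)(0.3616)(0.7894) = 0.1912
|111⟩: (0.6699)(0.3616)(0.6139) = 0.1487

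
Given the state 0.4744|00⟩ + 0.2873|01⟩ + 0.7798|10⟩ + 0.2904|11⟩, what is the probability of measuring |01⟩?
0.08254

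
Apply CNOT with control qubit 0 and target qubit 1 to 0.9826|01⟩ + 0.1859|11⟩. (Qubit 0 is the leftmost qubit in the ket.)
0.9826|01⟩ + 0.1859|10⟩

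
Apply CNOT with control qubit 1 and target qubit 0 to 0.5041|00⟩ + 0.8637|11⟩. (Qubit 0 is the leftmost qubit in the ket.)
0.5041|00⟩ + 0.8637|01⟩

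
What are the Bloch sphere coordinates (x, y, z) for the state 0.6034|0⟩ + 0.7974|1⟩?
(0.9623, 0, -0.2718)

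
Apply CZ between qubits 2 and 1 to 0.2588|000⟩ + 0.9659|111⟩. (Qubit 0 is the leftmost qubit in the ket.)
0.2588|000⟩ - 0.9659|111⟩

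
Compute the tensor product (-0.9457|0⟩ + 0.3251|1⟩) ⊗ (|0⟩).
-0.9457|00⟩ + 0.3251|10⟩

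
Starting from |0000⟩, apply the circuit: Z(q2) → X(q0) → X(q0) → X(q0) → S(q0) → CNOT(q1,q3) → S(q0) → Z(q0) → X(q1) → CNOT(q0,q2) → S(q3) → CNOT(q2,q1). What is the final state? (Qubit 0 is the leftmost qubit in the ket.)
|1010⟩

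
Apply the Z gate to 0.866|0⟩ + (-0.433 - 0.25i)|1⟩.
0.866|0⟩ + (0.433 + 0.25i)|1⟩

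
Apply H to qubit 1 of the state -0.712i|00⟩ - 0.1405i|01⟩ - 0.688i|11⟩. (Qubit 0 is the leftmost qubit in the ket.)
-0.6028i|00⟩ - 0.4041i|01⟩ - 0.4865i|10⟩ + 0.4865i|11⟩

H on qubit 1 mixes each pair of kets that differ only in qubit 1: amplitudes (a, b) of (|…0…⟩, |…1…⟩) become ((a + b)/√2, (a − b)/√2). Kets absent from the input have amplitude 0.
(|00⟩, |01⟩): (a, b) = (-0.712i, -0.1405i) → (-0.6028i, -0.4041i)
(|10⟩, |11⟩): (a, b) = (0, -0.688i) → (-0.4865i, 0.4865i)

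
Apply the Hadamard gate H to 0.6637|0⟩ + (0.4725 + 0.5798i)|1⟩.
(0.8034 + 0.41i)|0⟩ + (0.1352 - 0.41i)|1⟩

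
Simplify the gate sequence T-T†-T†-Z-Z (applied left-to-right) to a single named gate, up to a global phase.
T†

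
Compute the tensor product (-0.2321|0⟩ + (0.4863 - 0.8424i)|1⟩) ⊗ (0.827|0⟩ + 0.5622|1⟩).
-0.1919|00⟩ - 0.1305|01⟩ + (0.4022 - 0.6967i)|10⟩ + (0.2734 - 0.4736i)|11⟩

amp(|b₁b₂…⟩) = product of the factor amplitudes for bits b₁, b₂, …; only kets whose every factor amplitude is nonzero survive.
|00⟩: (-0.2321)(0.827) = -0.1919
|01⟩: (-0.2321)(0.5622) = -0.1305
|10⟩: (0.4863 - 0.8424i)(0.827) = (0.4022 - 0.6967i)
|11⟩: (0.4863 - 0.8424i)(0.5622) = (0.2734 - 0.4736i)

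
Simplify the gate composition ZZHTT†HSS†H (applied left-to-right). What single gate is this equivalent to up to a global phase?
H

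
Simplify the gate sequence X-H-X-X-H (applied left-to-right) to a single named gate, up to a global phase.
X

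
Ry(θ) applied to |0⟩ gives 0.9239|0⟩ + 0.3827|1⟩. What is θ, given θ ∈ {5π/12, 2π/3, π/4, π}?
π/4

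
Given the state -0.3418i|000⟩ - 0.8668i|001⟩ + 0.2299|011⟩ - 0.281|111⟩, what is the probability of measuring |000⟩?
0.1168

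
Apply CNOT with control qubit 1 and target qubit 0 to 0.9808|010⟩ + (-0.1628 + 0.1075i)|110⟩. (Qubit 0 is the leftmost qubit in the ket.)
(-0.1628 + 0.1075i)|010⟩ + 0.9808|110⟩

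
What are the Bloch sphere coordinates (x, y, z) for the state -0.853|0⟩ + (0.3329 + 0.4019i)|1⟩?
(-0.5679, -0.6856, 0.4553)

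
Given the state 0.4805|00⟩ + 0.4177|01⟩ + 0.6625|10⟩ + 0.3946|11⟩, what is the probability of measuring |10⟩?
0.4389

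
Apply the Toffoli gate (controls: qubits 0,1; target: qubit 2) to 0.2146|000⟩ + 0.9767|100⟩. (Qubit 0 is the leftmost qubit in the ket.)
0.2146|000⟩ + 0.9767|100⟩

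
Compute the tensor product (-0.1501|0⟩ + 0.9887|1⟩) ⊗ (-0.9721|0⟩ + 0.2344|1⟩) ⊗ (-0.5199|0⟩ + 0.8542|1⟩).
-0.07586|000⟩ + 0.1246|001⟩ + 0.01829|010⟩ - 0.03005|011⟩ + 0.4997|100⟩ - 0.821|101⟩ - 0.1205|110⟩ + 0.198|111⟩

amp(|b₁b₂…⟩) = product of the factor amplitudes for bits b₁, b₂, …; only kets whose every factor amplitude is nonzero survive.
|000⟩: (-0.1501)(-0.9721)(-0.5199) = -0.07586
|001⟩: (-0.1501)(-0.9721)(0.8542) = 0.1246
|010⟩: (-0.1501)(0.2344)(-0.5199) = 0.01829
|011⟩: (-0.1501)(0.2344)(0.8542) = -0.03005
|100⟩: (0.9887)(-0.9721)(-0.5199) = 0.4997
|101⟩: (0.9887)(-0.9721)(0.8542) = -0.821
|110⟩: (0.9887)(0.2344)(-0.5199) = -0.1205
|111⟩: (0.9887)(0.2344)(0.8542) = 0.198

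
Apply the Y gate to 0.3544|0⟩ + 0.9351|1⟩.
-0.9351i|0⟩ + 0.3544i|1⟩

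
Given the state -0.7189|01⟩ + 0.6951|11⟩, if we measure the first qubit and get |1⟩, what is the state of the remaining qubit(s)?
|1⟩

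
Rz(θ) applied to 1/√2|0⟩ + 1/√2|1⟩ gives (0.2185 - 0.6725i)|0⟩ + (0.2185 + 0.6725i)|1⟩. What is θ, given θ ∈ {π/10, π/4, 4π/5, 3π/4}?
4π/5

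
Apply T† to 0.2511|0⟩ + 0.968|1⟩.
0.2511|0⟩ + (0.6845 - 0.6845i)|1⟩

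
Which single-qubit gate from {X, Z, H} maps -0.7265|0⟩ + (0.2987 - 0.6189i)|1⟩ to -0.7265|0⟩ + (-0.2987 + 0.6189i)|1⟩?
Z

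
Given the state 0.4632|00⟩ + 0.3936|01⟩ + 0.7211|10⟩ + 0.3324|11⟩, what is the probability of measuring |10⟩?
0.52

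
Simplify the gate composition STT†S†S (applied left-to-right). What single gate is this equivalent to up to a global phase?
S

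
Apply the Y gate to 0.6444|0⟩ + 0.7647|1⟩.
-0.7647i|0⟩ + 0.6444i|1⟩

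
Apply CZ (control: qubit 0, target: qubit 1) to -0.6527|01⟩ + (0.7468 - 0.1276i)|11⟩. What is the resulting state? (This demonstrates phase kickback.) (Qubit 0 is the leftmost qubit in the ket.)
-0.6527|01⟩ + (-0.7468 + 0.1276i)|11⟩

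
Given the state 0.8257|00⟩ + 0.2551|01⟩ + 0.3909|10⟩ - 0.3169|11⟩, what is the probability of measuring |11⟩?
0.1004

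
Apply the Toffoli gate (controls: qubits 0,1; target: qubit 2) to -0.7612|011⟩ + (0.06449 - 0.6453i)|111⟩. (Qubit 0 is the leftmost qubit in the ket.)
-0.7612|011⟩ + (0.06449 - 0.6453i)|110⟩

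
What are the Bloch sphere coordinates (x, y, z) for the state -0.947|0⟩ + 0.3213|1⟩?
(-0.6085, 0, 0.7936)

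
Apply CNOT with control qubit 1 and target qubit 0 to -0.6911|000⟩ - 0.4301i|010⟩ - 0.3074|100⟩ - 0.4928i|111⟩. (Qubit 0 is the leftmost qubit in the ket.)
-0.6911|000⟩ - 0.4928i|011⟩ - 0.3074|100⟩ - 0.4301i|110⟩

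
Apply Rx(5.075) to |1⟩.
-0.568i|0⟩ - 0.823|1⟩

Rx(5.075) = [[cos(θ/2), −i·sin(θ/2)], [−i·sin(θ/2), cos(θ/2)]]; θ = 5.075, cos(θ/2) ≈ -0.823018, sin(θ/2) ≈ 0.568016.
With a = amp(|0⟩) = 0 and b = amp(|1⟩) = 1:
new amp(|0⟩) = (-0.823018)·a + (-0.568016i)·b = -0.568i
new amp(|1⟩) = (-0.568016i)·a + (-0.823018)·b = -0.823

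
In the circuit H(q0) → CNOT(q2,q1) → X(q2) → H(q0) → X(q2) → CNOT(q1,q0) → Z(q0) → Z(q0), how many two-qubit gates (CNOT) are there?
2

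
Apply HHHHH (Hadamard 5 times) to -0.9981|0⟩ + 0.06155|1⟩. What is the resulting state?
-0.6622|0⟩ - 0.7493|1⟩

H² = I, so H^5 = H: a single Hadamard. With (a, b) = (-0.9981, 0.06155), H gives ((a + b)/√2, (a − b)/√2) = (-0.6622, -0.7493).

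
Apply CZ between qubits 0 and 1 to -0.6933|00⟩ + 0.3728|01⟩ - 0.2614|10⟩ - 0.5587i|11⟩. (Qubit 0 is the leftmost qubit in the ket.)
-0.6933|00⟩ + 0.3728|01⟩ - 0.2614|10⟩ + 0.5587i|11⟩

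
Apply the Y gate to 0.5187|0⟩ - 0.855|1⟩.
0.855i|0⟩ + 0.5187i|1⟩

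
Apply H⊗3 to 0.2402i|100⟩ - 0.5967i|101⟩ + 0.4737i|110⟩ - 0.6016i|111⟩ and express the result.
-0.1713i|000⟩ + 0.6761i|001⟩ - 0.08082i|010⟩ - 0.08429i|011⟩ + 0.1713i|100⟩ - 0.6761i|101⟩ + 0.08082i|110⟩ + 0.08429i|111⟩

H⊗3 gives amp(|y⟩) = (1/2√2) Σ_x (−1)^(x·y) amp(|x⟩), where x·y is the number of positions in which both x and y have a 1.
|000⟩: (0.2402i - 0.5967i + 0.4737i - 0.6016i)/(2√2) = -0.1713i
|001⟩: (0.2402i + 0.5967i + 0.4737i + 0.6016i)/(2√2) = 0.6761i
|010⟩: (0.2402i - 0.5967i - 0.4737i + 0.6016i)/(2√2) = -0.08082i
|011⟩: (0.2402i + 0.5967i - 0.4737i - 0.6016i)/(2√2) = -0.08429i
|100⟩: (-0.2402i + 0.5967i - 0.4737i + 0.6016i)/(2√2) = 0.1713i
|101⟩: (-0.2402i - 0.5967i - 0.4737i - 0.6016i)/(2√2) = -0.6761i
|110⟩: (-0.2402i + 0.5967i + 0.4737i - 0.6016i)/(2√2) = 0.08082i
|111⟩: (-0.2402i - 0.5967i + 0.4737i + 0.6016i)/(2√2) = 0.08429i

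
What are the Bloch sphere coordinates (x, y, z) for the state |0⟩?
(0, 0, 1)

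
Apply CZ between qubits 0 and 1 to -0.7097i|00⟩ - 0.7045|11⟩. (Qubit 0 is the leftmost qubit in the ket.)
-0.7097i|00⟩ + 0.7045|11⟩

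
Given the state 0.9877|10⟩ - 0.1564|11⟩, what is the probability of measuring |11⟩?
0.02446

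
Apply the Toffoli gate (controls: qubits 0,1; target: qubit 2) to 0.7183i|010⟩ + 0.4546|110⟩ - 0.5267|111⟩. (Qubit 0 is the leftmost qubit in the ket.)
0.7183i|010⟩ - 0.5267|110⟩ + 0.4546|111⟩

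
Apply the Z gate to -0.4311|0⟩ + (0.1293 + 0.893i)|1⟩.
-0.4311|0⟩ + (-0.1293 - 0.893i)|1⟩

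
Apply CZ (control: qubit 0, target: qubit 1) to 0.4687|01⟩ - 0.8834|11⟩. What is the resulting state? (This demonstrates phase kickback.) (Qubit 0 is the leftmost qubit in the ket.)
0.4687|01⟩ + 0.8834|11⟩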